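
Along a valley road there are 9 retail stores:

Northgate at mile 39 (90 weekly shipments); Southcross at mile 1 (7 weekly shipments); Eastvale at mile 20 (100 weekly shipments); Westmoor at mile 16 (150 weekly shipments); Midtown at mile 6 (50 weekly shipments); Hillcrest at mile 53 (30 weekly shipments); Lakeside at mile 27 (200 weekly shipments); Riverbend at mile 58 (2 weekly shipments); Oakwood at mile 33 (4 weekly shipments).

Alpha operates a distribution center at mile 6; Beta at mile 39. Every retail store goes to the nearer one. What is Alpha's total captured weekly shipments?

The indifferent point is the midpoint (6+39)/2 = 22.5; retail stores left of it (closer to Alpha at 6) go to Alpha, those right go to Beta.
  Southcross at 1 (w=7) → Alpha
  Midtown at 6 (w=50) → Alpha
  Westmoor at 16 (w=150) → Alpha
  Eastvale at 20 (w=100) → Alpha
  Lakeside at 27 (w=200) → Beta
  Oakwood at 33 (w=4) → Beta
  Northgate at 39 (w=90) → Beta
  Hillcrest at 53 (w=30) → Beta
  Riverbend at 58 (w=2) → Beta
Alpha captures 307; Beta captures 326.

307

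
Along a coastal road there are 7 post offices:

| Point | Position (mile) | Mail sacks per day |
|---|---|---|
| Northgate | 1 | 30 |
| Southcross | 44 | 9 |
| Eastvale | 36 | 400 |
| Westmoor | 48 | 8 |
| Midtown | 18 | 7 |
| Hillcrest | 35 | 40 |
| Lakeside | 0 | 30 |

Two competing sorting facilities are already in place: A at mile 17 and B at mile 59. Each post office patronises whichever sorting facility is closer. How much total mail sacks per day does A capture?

The indifferent point is the midpoint (17+59)/2 = 38; post offices left of it (closer to A at 17) go to A, those right go to B.
  Lakeside at 0 (w=30) → A
  Northgate at 1 (w=30) → A
  Midtown at 18 (w=7) → A
  Hillcrest at 35 (w=40) → A
  Eastvale at 36 (w=400) → A
  Southcross at 44 (w=9) → B
  Westmoor at 48 (w=8) → B
A captures 507; B captures 17.

507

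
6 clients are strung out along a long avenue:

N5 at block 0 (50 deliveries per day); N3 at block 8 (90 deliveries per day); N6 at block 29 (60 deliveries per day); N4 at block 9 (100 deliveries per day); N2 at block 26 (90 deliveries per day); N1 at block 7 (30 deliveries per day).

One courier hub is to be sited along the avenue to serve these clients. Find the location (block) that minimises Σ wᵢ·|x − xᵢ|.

x = 9

For a sum of weighted absolute distances on a line, the optimum is the weighted median (not the mean). Total weight W = 420; half-weight = 210.
Sort by position and accumulate weight:
  block 0 (N5, w=50) → cum 50
  block 7 (N1, w=30) → cum 80
  block 8 (N3, w=90) → cum 170
  block 9 (N4, w=100) → cum 270  ≥ 210 → median here
  block 26 (N2, w=90) → cum 360
  block 29 (N6, w=60) → cum 420
Optimal location: block 9.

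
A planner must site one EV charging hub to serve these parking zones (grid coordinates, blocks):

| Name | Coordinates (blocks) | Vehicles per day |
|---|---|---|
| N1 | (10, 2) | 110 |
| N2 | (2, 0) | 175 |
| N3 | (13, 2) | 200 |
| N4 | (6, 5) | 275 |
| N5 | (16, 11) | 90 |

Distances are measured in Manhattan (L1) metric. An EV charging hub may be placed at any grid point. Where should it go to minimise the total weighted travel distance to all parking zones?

Manhattan distance separates: Σwᵢ(|x−xᵢ|+|y−yᵢ|) = Σwᵢ|x−xᵢ| + Σwᵢ|y−yᵢ|, so x and y are optimised independently as 1-D weighted medians.
Total weight W = 850; half = 425.
x-coordinate, sorted with cumulative weight:
  x=2 (N2, w=175) cum 175
  x=6 (N4, w=275) cum 450  ← median
  x=10 (N1, w=110) cum 560
  x=13 (N3, w=200) cum 760
  x=16 (N5, w=90) cum 850
⇒ x* = 6
y-coordinate, sorted with cumulative weight:
  y=0 (N2, w=175) cum 175
  y=2 (N1, w=110) cum 285
  y=2 (N3, w=200) cum 485  ← median
  y=5 (N4, w=275) cum 760
  y=11 (N5, w=90) cum 850
⇒ y* = 2

(6, 2)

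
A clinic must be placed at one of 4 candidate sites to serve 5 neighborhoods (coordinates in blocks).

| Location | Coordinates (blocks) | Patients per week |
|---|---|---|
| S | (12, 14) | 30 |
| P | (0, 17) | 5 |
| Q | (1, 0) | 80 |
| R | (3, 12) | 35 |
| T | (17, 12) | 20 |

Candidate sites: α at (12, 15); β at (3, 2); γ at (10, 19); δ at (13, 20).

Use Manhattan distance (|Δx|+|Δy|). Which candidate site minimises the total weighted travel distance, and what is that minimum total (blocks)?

β, total 1870 blocks

Total weighted distance at each candidate:
  α (12, 15): total = 2760
  β (3, 2): total = 1870
  γ (10, 19): total = 3280
  δ (13, 20): total = 3720
Minimum is at β with total 1870 blocks.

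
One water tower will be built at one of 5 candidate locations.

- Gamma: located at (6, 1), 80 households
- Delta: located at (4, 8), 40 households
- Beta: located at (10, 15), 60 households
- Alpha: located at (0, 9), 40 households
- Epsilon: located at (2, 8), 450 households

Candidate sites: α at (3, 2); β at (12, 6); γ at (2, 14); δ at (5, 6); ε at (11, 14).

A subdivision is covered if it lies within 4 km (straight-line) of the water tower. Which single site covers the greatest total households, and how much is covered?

Coverage radius r = 4 km; a point is covered iff (Δx)²+(Δy)² ≤ 4² = 16.
  α (3, 2): covers {Gamma} → 80
  β (12, 6): covers {none} → 0
  γ (2, 14): covers {none} → 0
  δ (5, 6): covers {Delta, Epsilon} → 490
  ε (11, 14): covers {Beta} → 60
Maximum coverage at δ: 490 households.

δ, covering 490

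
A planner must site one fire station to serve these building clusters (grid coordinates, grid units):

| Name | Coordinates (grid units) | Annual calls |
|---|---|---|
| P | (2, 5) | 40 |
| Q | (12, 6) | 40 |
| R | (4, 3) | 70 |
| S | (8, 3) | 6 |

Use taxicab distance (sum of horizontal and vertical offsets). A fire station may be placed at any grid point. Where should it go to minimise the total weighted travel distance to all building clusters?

Manhattan distance separates: Σwᵢ(|x−xᵢ|+|y−yᵢ|) = Σwᵢ|x−xᵢ| + Σwᵢ|y−yᵢ|, so x and y are optimised independently as 1-D weighted medians.
Total weight W = 156; half = 78.
x-coordinate, sorted with cumulative weight:
  x=2 (P, w=40) cum 40
  x=4 (R, w=70) cum 110  ← median
  x=8 (S, w=6) cum 116
  x=12 (Q, w=40) cum 156
⇒ x* = 4
y-coordinate, sorted with cumulative weight:
  y=3 (R, w=70) cum 70
  y=3 (S, w=6) cum 76
  y=5 (P, w=40) cum 116  ← median
  y=6 (Q, w=40) cum 156
⇒ y* = 5

(4, 5)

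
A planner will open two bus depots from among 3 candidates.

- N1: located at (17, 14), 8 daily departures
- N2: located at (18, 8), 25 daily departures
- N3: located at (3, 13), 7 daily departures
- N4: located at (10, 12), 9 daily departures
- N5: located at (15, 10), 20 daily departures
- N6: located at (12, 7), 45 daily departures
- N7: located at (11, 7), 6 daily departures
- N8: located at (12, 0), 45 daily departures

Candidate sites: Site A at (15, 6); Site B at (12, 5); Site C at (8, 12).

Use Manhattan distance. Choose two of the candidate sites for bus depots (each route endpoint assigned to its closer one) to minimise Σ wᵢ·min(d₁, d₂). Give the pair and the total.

{Site A, Site B}, total 818

Evaluate every pair (each demand assigned to the nearer of the two):
  {Site A, Site B}: total = 818
  {Site B, Site C}: total = 866
  {Site A, Site C}: total = 960
Best pair: {Site A, Site B} with total 818.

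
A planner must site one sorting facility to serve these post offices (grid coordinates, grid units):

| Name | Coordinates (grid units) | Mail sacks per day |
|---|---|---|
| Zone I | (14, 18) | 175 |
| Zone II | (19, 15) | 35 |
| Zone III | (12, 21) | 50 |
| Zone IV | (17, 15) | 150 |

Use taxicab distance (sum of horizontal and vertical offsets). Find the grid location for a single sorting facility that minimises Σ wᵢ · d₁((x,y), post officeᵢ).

(14, 18)

Manhattan distance separates: Σwᵢ(|x−xᵢ|+|y−yᵢ|) = Σwᵢ|x−xᵢ| + Σwᵢ|y−yᵢ|, so x and y are optimised independently as 1-D weighted medians.
Total weight W = 410; half = 205.
x-coordinate, sorted with cumulative weight:
  x=12 (Zone III, w=50) cum 50
  x=14 (Zone I, w=175) cum 225  ← median
  x=17 (Zone IV, w=150) cum 375
  x=19 (Zone II, w=35) cum 410
⇒ x* = 14
y-coordinate, sorted with cumulative weight:
  y=15 (Zone II, w=35) cum 35
  y=15 (Zone IV, w=150) cum 185
  y=18 (Zone I, w=175) cum 360  ← median
  y=21 (Zone III, w=50) cum 410
⇒ y* = 18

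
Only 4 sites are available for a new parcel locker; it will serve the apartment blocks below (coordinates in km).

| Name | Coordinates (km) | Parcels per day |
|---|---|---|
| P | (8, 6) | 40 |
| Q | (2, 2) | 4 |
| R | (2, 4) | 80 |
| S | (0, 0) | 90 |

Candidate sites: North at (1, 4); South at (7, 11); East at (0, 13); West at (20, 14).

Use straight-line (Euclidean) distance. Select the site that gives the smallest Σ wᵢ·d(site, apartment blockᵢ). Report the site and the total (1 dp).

North, total 751.2 km

Total weighted distance at each candidate:
  North (1, 4): total = 751.2
  South (7, 11): total = 2106.8
  East (0, 13): total = 2377.5
  West (20, 14): total = 4507.9
Minimum is at North with total 751.2 km.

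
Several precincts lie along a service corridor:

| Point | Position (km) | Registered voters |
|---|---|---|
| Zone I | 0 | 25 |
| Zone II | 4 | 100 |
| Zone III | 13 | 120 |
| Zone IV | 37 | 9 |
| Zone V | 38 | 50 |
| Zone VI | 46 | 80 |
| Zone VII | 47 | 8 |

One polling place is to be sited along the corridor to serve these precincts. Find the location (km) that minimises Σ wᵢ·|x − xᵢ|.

For a sum of weighted absolute distances on a line, the optimum is the weighted median (not the mean). Total weight W = 392; half-weight = 196.
Sort by position and accumulate weight:
  km 0 (Zone I, w=25) → cum 25
  km 4 (Zone II, w=100) → cum 125
  km 13 (Zone III, w=120) → cum 245  ≥ 196 → median here
  km 37 (Zone IV, w=9) → cum 254
  km 38 (Zone V, w=50) → cum 304
  km 46 (Zone VI, w=80) → cum 384
  km 47 (Zone VII, w=8) → cum 392
Optimal location: km 13.

x = 13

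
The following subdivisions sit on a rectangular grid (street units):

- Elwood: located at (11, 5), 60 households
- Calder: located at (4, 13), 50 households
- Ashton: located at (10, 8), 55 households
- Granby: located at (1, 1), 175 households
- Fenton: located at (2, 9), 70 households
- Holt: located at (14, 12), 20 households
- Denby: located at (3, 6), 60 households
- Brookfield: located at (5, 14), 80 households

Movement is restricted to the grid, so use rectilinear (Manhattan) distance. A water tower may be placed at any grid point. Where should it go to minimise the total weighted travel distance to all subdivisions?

Manhattan distance separates: Σwᵢ(|x−xᵢ|+|y−yᵢ|) = Σwᵢ|x−xᵢ| + Σwᵢ|y−yᵢ|, so x and y are optimised independently as 1-D weighted medians.
Total weight W = 570; half = 285.
x-coordinate, sorted with cumulative weight:
  x=1 (Granby, w=175) cum 175
  x=2 (Fenton, w=70) cum 245
  x=3 (Denby, w=60) cum 305  ← median
  x=4 (Calder, w=50) cum 355
  x=5 (Brookfield, w=80) cum 435
  x=10 (Ashton, w=55) cum 490
  x=11 (Elwood, w=60) cum 550
  x=14 (Holt, w=20) cum 570
⇒ x* = 3
y-coordinate, sorted with cumulative weight:
  y=1 (Granby, w=175) cum 175
  y=5 (Elwood, w=60) cum 235
  y=6 (Denby, w=60) cum 295  ← median
  y=8 (Ashton, w=55) cum 350
  y=9 (Fenton, w=70) cum 420
  y=12 (Holt, w=20) cum 440
  y=13 (Calder, w=50) cum 490
  y=14 (Brookfield, w=80) cum 570
⇒ y* = 6

(3, 6)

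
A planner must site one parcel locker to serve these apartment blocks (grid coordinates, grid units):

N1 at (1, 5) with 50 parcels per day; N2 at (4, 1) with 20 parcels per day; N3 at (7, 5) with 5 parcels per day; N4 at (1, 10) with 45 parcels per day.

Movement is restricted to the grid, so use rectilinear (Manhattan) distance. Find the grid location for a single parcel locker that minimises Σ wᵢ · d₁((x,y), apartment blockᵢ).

(1, 5)

Manhattan distance separates: Σwᵢ(|x−xᵢ|+|y−yᵢ|) = Σwᵢ|x−xᵢ| + Σwᵢ|y−yᵢ|, so x and y are optimised independently as 1-D weighted medians.
Total weight W = 120; half = 60.
x-coordinate, sorted with cumulative weight:
  x=1 (N1, w=50) cum 50
  x=1 (N4, w=45) cum 95  ← median
  x=4 (N2, w=20) cum 115
  x=7 (N3, w=5) cum 120
⇒ x* = 1
y-coordinate, sorted with cumulative weight:
  y=1 (N2, w=20) cum 20
  y=5 (N1, w=50) cum 70  ← median
  y=5 (N3, w=5) cum 75
  y=10 (N4, w=45) cum 120
⇒ y* = 5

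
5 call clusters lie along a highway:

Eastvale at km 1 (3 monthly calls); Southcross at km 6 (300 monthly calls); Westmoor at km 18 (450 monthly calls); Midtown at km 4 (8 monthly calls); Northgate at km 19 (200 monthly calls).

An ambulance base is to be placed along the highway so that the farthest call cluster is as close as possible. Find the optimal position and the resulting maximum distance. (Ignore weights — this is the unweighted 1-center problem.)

location 10, max distance 9

The 1-center on a line is the midpoint of the two extreme points: leftmost at 1, rightmost at 19.
Optimal location = (1 + 19)/2 = 10; maximum distance = (19 − 1)/2 = 9.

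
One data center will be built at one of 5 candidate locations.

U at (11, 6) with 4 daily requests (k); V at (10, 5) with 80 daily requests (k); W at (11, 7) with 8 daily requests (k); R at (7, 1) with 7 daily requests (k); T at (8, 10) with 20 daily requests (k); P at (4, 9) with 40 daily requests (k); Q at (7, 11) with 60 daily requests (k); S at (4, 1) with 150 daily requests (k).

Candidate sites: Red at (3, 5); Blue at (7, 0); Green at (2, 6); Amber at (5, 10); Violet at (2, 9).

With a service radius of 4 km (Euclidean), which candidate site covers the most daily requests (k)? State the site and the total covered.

Coverage radius r = 4 km; a point is covered iff (Δx)²+(Δy)² ≤ 4² = 16.
  Red (3, 5): covers {none} → 0
  Blue (7, 0): covers {R, S} → 157
  Green (2, 6): covers {P} → 40
  Amber (5, 10): covers {T, P, Q} → 120
  Violet (2, 9): covers {P} → 40
Maximum coverage at Blue: 157 daily requests (k).

Blue, covering 157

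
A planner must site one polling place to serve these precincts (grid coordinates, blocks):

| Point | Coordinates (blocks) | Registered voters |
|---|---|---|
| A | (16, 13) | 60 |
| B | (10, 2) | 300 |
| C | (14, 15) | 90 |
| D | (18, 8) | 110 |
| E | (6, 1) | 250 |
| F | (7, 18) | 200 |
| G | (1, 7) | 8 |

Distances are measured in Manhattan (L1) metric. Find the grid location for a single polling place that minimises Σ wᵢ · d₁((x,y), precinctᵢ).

(10, 2)

Manhattan distance separates: Σwᵢ(|x−xᵢ|+|y−yᵢ|) = Σwᵢ|x−xᵢ| + Σwᵢ|y−yᵢ|, so x and y are optimised independently as 1-D weighted medians.
Total weight W = 1018; half = 509.
x-coordinate, sorted with cumulative weight:
  x=1 (G, w=8) cum 8
  x=6 (E, w=250) cum 258
  x=7 (F, w=200) cum 458
  x=10 (B, w=300) cum 758  ← median
  x=14 (C, w=90) cum 848
  x=16 (A, w=60) cum 908
  x=18 (D, w=110) cum 1018
⇒ x* = 10
y-coordinate, sorted with cumulative weight:
  y=1 (E, w=250) cum 250
  y=2 (B, w=300) cum 550  ← median
  y=7 (G, w=8) cum 558
  y=8 (D, w=110) cum 668
  y=13 (A, w=60) cum 728
  y=15 (C, w=90) cum 818
  y=18 (F, w=200) cum 1018
⇒ y* = 2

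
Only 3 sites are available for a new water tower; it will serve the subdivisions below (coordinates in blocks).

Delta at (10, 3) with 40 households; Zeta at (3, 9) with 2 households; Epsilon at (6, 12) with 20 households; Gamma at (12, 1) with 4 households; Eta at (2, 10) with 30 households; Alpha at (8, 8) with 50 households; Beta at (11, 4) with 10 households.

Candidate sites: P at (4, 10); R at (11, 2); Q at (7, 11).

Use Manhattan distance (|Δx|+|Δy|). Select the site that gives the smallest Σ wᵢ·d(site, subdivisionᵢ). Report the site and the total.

Total weighted distance at each candidate:
  P (4, 10): total = 1162
  R (11, 2): total = 1398
  Q (7, 11): total = 1042
Minimum is at Q with total 1042 blocks.

Q, total 1042 blocks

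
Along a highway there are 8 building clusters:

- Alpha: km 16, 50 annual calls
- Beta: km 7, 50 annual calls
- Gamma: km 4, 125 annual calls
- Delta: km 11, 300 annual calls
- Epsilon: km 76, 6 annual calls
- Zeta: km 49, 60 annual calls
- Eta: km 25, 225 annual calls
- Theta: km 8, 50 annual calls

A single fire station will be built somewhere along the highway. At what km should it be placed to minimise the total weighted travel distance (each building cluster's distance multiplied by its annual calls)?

For a sum of weighted absolute distances on a line, the optimum is the weighted median (not the mean). Total weight W = 866; half-weight = 433.
Sort by position and accumulate weight:
  km 4 (Gamma, w=125) → cum 125
  km 7 (Beta, w=50) → cum 175
  km 8 (Theta, w=50) → cum 225
  km 11 (Delta, w=300) → cum 525  ≥ 433 → median here
  km 16 (Alpha, w=50) → cum 575
  km 25 (Eta, w=225) → cum 800
  km 49 (Zeta, w=60) → cum 860
  km 76 (Epsilon, w=6) → cum 866
Optimal location: km 11.

x = 11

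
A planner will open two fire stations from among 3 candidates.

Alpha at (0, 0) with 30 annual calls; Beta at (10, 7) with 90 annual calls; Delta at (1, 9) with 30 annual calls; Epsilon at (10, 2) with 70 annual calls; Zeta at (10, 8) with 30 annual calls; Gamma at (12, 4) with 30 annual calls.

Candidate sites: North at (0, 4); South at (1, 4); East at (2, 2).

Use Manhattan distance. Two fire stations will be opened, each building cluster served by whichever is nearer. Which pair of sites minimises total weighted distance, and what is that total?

Evaluate every pair (each demand assigned to the nearer of the two):
  {South, East}: total = 2630
  {North, East}: total = 2810
  {North, South}: total = 2840
Best pair: {South, East} with total 2630.

{South, East}, total 2630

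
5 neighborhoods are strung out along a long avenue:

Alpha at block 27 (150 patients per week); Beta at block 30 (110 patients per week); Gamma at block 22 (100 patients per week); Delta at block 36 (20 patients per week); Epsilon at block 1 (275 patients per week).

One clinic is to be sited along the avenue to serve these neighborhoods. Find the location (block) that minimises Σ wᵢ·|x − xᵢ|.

x = 22

For a sum of weighted absolute distances on a line, the optimum is the weighted median (not the mean). Total weight W = 655; half-weight = 327.5.
Sort by position and accumulate weight:
  block 1 (Epsilon, w=275) → cum 275
  block 22 (Gamma, w=100) → cum 375  ≥ 327.5 → median here
  block 27 (Alpha, w=150) → cum 525
  block 30 (Beta, w=110) → cum 635
  block 36 (Delta, w=20) → cum 655
Optimal location: block 22.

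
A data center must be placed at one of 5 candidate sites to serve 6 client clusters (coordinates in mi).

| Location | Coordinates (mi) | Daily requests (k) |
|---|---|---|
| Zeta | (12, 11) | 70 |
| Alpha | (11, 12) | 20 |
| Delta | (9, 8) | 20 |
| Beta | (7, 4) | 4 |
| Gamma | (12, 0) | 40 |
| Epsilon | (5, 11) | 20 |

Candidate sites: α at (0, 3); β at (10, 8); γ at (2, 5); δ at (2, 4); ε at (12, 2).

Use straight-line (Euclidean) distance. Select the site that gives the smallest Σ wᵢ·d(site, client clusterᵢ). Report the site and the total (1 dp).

β, total 821.3 mi

Total weighted distance at each candidate:
  α (0, 3): total = 2211.5
  β (10, 8): total = 821.3
  γ (2, 5): total = 1798.5
  δ (2, 4): total = 1859.7
  ε (12, 2): total = 1294.7
Minimum is at β with total 821.3 mi.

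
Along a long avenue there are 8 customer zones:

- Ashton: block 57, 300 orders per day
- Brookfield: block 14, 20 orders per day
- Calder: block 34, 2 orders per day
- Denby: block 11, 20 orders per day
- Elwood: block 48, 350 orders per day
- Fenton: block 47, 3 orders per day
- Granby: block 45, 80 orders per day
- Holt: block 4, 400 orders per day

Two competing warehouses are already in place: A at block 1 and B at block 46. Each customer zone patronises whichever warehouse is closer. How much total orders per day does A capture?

The indifferent point is the midpoint (1+46)/2 = 23.5; customer zones left of it (closer to A at 1) go to A, those right go to B.
  Holt at 4 (w=400) → A
  Denby at 11 (w=20) → A
  Brookfield at 14 (w=20) → A
  Calder at 34 (w=2) → B
  Granby at 45 (w=80) → B
  Fenton at 47 (w=3) → B
  Elwood at 48 (w=350) → B
  Ashton at 57 (w=300) → B
A captures 440; B captures 735.

440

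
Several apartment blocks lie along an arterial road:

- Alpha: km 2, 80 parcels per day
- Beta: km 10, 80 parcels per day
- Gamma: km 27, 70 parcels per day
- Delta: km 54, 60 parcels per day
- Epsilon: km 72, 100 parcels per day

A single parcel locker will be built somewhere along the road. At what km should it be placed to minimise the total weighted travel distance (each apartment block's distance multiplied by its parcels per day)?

x = 27

For a sum of weighted absolute distances on a line, the optimum is the weighted median (not the mean). Total weight W = 390; half-weight = 195.
Sort by position and accumulate weight:
  km 2 (Alpha, w=80) → cum 80
  km 10 (Beta, w=80) → cum 160
  km 27 (Gamma, w=70) → cum 230  ≥ 195 → median here
  km 54 (Delta, w=60) → cum 290
  km 72 (Epsilon, w=100) → cum 390
Optimal location: km 27.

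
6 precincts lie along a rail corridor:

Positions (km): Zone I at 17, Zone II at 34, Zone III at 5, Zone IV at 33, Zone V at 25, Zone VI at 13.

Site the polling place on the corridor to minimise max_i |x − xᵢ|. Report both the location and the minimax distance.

The 1-center on a line is the midpoint of the two extreme points: leftmost at 5, rightmost at 34.
Optimal location = (5 + 34)/2 = 19.5; maximum distance = (34 − 5)/2 = 14.5.

location 19.5, max distance 14.5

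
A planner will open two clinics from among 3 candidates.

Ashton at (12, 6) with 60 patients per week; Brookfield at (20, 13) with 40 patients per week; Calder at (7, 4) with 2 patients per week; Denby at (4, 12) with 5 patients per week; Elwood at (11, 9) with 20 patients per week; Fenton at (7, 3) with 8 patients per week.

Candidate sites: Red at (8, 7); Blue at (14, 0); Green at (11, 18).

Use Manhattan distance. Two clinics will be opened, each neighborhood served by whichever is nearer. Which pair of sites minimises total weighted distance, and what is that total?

{Red, Green}, total 1053

Evaluate every pair (each demand assigned to the nearer of the two):
  {Red, Green}: total = 1053
  {Red, Blue}: total = 1213
  {Blue, Green}: total = 1387
Best pair: {Red, Green} with total 1053.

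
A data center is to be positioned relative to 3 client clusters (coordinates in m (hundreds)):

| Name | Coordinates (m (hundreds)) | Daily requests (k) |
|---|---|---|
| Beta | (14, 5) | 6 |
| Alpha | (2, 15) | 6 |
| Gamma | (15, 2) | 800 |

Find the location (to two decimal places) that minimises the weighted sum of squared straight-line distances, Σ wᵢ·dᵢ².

The minimiser of Σwᵢ‖p−pᵢ‖² is the weighted centroid p* = (Σwᵢpᵢ)/(Σwᵢ).
Σwᵢ = 812.
Σwᵢxᵢ = 6·14 + 6·2 + 800·15 = 12096.
Σwᵢyᵢ = 6·5 + 6·15 + 800·2 = 1720.
x* = 12096/812 = 14.90, y* = 1720/812 = 2.12.

(14.90, 2.12)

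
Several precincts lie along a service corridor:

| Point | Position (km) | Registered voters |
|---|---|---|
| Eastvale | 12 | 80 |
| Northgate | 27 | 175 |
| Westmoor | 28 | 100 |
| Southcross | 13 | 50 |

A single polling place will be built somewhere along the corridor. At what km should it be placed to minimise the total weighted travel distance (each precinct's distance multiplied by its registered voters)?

x = 27

For a sum of weighted absolute distances on a line, the optimum is the weighted median (not the mean). Total weight W = 405; half-weight = 202.5.
Sort by position and accumulate weight:
  km 12 (Eastvale, w=80) → cum 80
  km 13 (Southcross, w=50) → cum 130
  km 27 (Northgate, w=175) → cum 305  ≥ 202.5 → median here
  km 28 (Westmoor, w=100) → cum 405
Optimal location: km 27.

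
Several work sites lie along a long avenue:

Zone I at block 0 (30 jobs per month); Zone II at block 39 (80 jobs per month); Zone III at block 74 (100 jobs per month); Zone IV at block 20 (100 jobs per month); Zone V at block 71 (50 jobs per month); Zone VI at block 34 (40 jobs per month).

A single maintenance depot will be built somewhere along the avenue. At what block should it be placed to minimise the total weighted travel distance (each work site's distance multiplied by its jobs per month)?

For a sum of weighted absolute distances on a line, the optimum is the weighted median (not the mean). Total weight W = 400; half-weight = 200.
Sort by position and accumulate weight:
  block 0 (Zone I, w=30) → cum 30
  block 20 (Zone IV, w=100) → cum 130
  block 34 (Zone VI, w=40) → cum 170
  block 39 (Zone II, w=80) → cum 250  ≥ 200 → median here
  block 71 (Zone V, w=50) → cum 300
  block 74 (Zone III, w=100) → cum 400
Optimal location: block 39.

x = 39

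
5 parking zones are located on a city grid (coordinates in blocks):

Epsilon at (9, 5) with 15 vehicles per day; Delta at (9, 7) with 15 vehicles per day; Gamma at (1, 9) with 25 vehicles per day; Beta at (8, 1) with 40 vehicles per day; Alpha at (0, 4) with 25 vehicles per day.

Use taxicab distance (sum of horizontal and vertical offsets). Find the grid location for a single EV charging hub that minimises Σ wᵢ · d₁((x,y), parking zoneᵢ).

(8, 4)

Manhattan distance separates: Σwᵢ(|x−xᵢ|+|y−yᵢ|) = Σwᵢ|x−xᵢ| + Σwᵢ|y−yᵢ|, so x and y are optimised independently as 1-D weighted medians.
Total weight W = 120; half = 60.
x-coordinate, sorted with cumulative weight:
  x=0 (Alpha, w=25) cum 25
  x=1 (Gamma, w=25) cum 50
  x=8 (Beta, w=40) cum 90  ← median
  x=9 (Epsilon, w=15) cum 105
  x=9 (Delta, w=15) cum 120
⇒ x* = 8
y-coordinate, sorted with cumulative weight:
  y=1 (Beta, w=40) cum 40
  y=4 (Alpha, w=25) cum 65  ← median
  y=5 (Epsilon, w=15) cum 80
  y=7 (Delta, w=15) cum 95
  y=9 (Gamma, w=25) cum 120
⇒ y* = 4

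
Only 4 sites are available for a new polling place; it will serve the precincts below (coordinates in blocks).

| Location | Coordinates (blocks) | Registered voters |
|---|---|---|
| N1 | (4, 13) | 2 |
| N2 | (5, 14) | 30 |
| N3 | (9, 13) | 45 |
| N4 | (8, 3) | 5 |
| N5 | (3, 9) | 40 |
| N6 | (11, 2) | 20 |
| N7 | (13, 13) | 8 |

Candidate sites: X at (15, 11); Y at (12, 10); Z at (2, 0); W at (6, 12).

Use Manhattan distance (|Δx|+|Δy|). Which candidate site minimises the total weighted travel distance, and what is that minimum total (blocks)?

Total weighted distance at each candidate:
  X (15, 11): total = 1703
  Y (12, 10): total = 1289
  Z (2, 0): total = 2297
  W (6, 12): total = 935
Minimum is at W with total 935 blocks.

W, total 935 blocks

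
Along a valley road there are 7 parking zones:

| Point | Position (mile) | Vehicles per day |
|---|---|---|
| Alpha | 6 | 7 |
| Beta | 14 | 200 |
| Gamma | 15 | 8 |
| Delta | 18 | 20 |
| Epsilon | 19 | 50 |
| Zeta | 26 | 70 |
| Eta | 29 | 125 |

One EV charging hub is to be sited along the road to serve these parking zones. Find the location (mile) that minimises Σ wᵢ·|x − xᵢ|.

For a sum of weighted absolute distances on a line, the optimum is the weighted median (not the mean). Total weight W = 480; half-weight = 240.
Sort by position and accumulate weight:
  mile 6 (Alpha, w=7) → cum 7
  mile 14 (Beta, w=200) → cum 207
  mile 15 (Gamma, w=8) → cum 215
  mile 18 (Delta, w=20) → cum 235
  mile 19 (Epsilon, w=50) → cum 285  ≥ 240 → median here
  mile 26 (Zeta, w=70) → cum 355
  mile 29 (Eta, w=125) → cum 480
Optimal location: mile 19.

x = 19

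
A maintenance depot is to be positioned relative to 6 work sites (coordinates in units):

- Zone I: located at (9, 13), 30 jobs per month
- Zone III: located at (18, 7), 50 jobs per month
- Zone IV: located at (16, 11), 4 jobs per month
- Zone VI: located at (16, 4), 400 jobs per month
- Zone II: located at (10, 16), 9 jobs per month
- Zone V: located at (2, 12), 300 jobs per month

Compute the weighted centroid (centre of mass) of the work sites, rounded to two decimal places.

(10.50, 7.73)

The minimiser of Σwᵢ‖p−pᵢ‖² is the weighted centroid p* = (Σwᵢpᵢ)/(Σwᵢ).
Σwᵢ = 793.
Σwᵢxᵢ = 30·9 + 50·18 + 4·16 + 400·16 + 9·10 + 300·2 = 8324.
Σwᵢyᵢ = 30·13 + 50·7 + 4·11 + 400·4 + 9·16 + 300·12 = 6128.
x* = 8324/793 = 10.50, y* = 6128/793 = 7.73.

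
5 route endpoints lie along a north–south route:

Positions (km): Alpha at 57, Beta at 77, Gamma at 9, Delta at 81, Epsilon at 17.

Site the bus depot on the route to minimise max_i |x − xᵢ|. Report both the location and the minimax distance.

location 45, max distance 36

The 1-center on a line is the midpoint of the two extreme points: leftmost at 9, rightmost at 81.
Optimal location = (9 + 81)/2 = 45; maximum distance = (81 − 9)/2 = 36.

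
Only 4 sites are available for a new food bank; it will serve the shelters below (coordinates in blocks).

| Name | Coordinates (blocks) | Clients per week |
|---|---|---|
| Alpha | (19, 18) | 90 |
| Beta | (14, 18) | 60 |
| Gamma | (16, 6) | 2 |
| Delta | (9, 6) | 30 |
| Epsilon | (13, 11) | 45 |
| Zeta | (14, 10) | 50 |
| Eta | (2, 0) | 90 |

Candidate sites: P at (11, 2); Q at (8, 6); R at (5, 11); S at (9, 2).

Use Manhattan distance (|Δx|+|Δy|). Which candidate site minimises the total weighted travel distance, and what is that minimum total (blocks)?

Total weighted distance at each candidate:
  P (11, 2): total = 5533
  Q (8, 6): total = 5226
  R (5, 11): total = 5272
  S (9, 2): total = 5787
Minimum is at Q with total 5226 blocks.

Q, total 5226 blocks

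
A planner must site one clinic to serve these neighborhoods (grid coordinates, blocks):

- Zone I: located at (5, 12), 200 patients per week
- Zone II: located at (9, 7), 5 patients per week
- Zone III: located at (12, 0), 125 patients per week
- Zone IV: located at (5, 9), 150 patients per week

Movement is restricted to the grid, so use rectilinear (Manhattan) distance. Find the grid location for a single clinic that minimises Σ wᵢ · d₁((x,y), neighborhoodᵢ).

(5, 9)

Manhattan distance separates: Σwᵢ(|x−xᵢ|+|y−yᵢ|) = Σwᵢ|x−xᵢ| + Σwᵢ|y−yᵢ|, so x and y are optimised independently as 1-D weighted medians.
Total weight W = 480; half = 240.
x-coordinate, sorted with cumulative weight:
  x=5 (Zone I, w=200) cum 200
  x=5 (Zone IV, w=150) cum 350  ← median
  x=9 (Zone II, w=5) cum 355
  x=12 (Zone III, w=125) cum 480
⇒ x* = 5
y-coordinate, sorted with cumulative weight:
  y=0 (Zone III, w=125) cum 125
  y=7 (Zone II, w=5) cum 130
  y=9 (Zone IV, w=150) cum 280  ← median
  y=12 (Zone I, w=200) cum 480
⇒ y* = 9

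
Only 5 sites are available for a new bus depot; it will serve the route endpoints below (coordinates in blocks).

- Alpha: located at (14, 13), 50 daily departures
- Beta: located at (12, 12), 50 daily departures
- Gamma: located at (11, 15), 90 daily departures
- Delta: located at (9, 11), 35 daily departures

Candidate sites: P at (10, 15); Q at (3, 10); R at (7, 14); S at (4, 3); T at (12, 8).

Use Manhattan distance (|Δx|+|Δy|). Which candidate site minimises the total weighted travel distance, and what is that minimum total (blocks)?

P, total 815 blocks

Total weighted distance at each candidate:
  P (10, 15): total = 815
  Q (3, 10): total = 2665
  R (7, 14): total = 1375
  S (4, 3): total = 4015
  T (12, 8): total = 1480
Minimum is at P with total 815 blocks.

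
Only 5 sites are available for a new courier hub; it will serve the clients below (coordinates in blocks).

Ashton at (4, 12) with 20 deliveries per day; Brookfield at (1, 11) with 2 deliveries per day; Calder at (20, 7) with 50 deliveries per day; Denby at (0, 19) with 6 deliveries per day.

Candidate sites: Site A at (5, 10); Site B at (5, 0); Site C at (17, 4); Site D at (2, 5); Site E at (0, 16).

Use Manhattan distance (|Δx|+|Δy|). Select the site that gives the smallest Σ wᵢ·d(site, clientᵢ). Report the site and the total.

Total weighted distance at each candidate:
  Site A (5, 10): total = 1054
  Site B (5, 0): total = 1534
  Site C (17, 4): total = 958
  Site D (2, 5): total = 1290
  Site E (0, 16): total = 1640
Minimum is at Site C with total 958 blocks.

Site C, total 958 blocks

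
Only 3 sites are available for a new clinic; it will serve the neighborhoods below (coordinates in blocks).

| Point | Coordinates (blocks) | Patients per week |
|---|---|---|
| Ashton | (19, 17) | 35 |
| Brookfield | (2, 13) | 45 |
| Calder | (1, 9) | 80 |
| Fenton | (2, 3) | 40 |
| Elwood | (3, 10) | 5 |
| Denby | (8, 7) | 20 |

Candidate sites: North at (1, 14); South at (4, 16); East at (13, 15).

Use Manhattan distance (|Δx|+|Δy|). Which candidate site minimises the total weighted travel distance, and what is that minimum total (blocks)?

Total weighted distance at each candidate:
  North (1, 14): total = 2015
  South (4, 16): total = 2480
  East (13, 15): total = 3560
Minimum is at North with total 2015 blocks.

North, total 2015 blocks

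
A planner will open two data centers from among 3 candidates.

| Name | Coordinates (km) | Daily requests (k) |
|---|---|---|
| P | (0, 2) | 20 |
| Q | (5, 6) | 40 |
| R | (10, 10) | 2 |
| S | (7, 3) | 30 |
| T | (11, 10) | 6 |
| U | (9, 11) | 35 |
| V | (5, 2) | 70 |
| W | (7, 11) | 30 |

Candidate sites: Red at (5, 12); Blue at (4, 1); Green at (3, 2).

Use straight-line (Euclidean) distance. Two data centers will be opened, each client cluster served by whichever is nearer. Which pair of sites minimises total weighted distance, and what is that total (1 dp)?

Evaluate every pair (each demand assigned to the nearer of the two):
  {Red, Blue}: total = 753.7
  {Red, Green}: total = 762.7
  {Blue, Green}: total = 1209.2
Best pair: {Red, Blue} with total 753.7.

{Red, Blue}, total 753.7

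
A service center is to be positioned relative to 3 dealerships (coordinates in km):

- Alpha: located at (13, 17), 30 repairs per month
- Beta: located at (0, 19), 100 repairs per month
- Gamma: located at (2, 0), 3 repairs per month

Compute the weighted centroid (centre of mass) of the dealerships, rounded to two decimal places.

(2.98, 18.12)

The minimiser of Σwᵢ‖p−pᵢ‖² is the weighted centroid p* = (Σwᵢpᵢ)/(Σwᵢ).
Σwᵢ = 133.
Σwᵢxᵢ = 30·13 + 100·0 + 3·2 = 396.
Σwᵢyᵢ = 30·17 + 100·19 + 3·0 = 2410.
x* = 396/133 = 2.98, y* = 2410/133 = 18.12.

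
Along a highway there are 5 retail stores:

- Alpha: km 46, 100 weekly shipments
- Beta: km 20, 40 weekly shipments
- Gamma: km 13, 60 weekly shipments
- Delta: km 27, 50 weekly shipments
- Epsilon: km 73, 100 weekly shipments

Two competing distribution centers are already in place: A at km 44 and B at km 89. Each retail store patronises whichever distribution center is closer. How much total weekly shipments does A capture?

250

The indifferent point is the midpoint (44+89)/2 = 66.5; retail stores left of it (closer to A at 44) go to A, those right go to B.
  Gamma at 13 (w=60) → A
  Beta at 20 (w=40) → A
  Delta at 27 (w=50) → A
  Alpha at 46 (w=100) → A
  Epsilon at 73 (w=100) → B
A captures 250; B captures 100.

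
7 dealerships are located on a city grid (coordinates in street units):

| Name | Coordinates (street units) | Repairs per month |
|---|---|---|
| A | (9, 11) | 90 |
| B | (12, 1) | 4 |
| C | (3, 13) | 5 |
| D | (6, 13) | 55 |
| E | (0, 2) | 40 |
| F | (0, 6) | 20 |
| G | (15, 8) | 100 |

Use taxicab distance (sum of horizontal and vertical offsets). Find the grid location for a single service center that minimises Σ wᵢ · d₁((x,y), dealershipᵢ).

Manhattan distance separates: Σwᵢ(|x−xᵢ|+|y−yᵢ|) = Σwᵢ|x−xᵢ| + Σwᵢ|y−yᵢ|, so x and y are optimised independently as 1-D weighted medians.
Total weight W = 314; half = 157.
x-coordinate, sorted with cumulative weight:
  x=0 (E, w=40) cum 40
  x=0 (F, w=20) cum 60
  x=3 (C, w=5) cum 65
  x=6 (D, w=55) cum 120
  x=9 (A, w=90) cum 210  ← median
  x=12 (B, w=4) cum 214
  x=15 (G, w=100) cum 314
⇒ x* = 9
y-coordinate, sorted with cumulative weight:
  y=1 (B, w=4) cum 4
  y=2 (E, w=40) cum 44
  y=6 (F, w=20) cum 64
  y=8 (G, w=100) cum 164  ← median
  y=11 (A, w=90) cum 254
  y=13 (C, w=5) cum 259
  y=13 (D, w=55) cum 314
⇒ y* = 8

(9, 8)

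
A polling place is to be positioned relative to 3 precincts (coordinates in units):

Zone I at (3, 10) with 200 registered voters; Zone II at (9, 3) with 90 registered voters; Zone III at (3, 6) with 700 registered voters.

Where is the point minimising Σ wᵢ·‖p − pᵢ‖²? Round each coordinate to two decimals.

(3.55, 6.54)

The minimiser of Σwᵢ‖p−pᵢ‖² is the weighted centroid p* = (Σwᵢpᵢ)/(Σwᵢ).
Σwᵢ = 990.
Σwᵢxᵢ = 200·3 + 90·9 + 700·3 = 3510.
Σwᵢyᵢ = 200·10 + 90·3 + 700·6 = 6470.
x* = 3510/990 = 3.55, y* = 6470/990 = 6.54.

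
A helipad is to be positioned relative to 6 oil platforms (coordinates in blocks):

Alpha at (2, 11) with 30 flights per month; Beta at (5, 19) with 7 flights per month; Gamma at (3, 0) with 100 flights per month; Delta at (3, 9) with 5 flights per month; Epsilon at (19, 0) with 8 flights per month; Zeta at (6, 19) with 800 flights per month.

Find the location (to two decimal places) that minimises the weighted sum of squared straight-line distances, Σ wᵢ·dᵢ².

(5.64, 16.53)

The minimiser of Σwᵢ‖p−pᵢ‖² is the weighted centroid p* = (Σwᵢpᵢ)/(Σwᵢ).
Σwᵢ = 950.
Σwᵢxᵢ = 30·2 + 7·5 + 100·3 + 5·3 + 8·19 + 800·6 = 5362.
Σwᵢyᵢ = 30·11 + 7·19 + 100·0 + 5·9 + 8·0 + 800·19 = 15708.
x* = 5362/950 = 5.64, y* = 15708/950 = 16.53.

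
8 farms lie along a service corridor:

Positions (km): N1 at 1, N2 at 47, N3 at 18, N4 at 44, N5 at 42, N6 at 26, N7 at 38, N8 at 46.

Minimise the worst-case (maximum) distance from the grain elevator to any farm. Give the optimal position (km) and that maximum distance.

location 24, max distance 23

The 1-center on a line is the midpoint of the two extreme points: leftmost at 1, rightmost at 47.
Optimal location = (1 + 47)/2 = 24; maximum distance = (47 − 1)/2 = 23.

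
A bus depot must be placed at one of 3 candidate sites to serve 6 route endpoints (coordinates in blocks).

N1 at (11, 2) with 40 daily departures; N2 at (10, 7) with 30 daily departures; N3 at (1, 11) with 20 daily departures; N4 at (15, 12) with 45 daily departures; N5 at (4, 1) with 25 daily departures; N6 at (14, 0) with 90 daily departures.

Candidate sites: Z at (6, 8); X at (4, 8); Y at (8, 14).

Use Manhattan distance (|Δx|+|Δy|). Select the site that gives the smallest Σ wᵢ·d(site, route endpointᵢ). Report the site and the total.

Z, total 3000 blocks

Total weighted distance at each candidate:
  Z (6, 8): total = 3000
  X (4, 8): total = 3320
  Y (8, 14): total = 3700
Minimum is at Z with total 3000 blocks.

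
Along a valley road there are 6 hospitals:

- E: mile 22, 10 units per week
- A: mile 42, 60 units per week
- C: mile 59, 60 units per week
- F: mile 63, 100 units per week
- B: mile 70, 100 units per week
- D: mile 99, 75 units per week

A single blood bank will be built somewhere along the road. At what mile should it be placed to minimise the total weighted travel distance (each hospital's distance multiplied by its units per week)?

For a sum of weighted absolute distances on a line, the optimum is the weighted median (not the mean). Total weight W = 405; half-weight = 202.5.
Sort by position and accumulate weight:
  mile 22 (E, w=10) → cum 10
  mile 42 (A, w=60) → cum 70
  mile 59 (C, w=60) → cum 130
  mile 63 (F, w=100) → cum 230  ≥ 202.5 → median here
  mile 70 (B, w=100) → cum 330
  mile 99 (D, w=75) → cum 405
Optimal location: mile 63.

x = 63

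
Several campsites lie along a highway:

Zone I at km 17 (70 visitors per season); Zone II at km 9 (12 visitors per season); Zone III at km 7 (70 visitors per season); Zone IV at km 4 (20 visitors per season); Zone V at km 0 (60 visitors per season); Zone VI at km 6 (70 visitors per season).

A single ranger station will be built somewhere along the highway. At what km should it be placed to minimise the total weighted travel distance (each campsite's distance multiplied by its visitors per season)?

For a sum of weighted absolute distances on a line, the optimum is the weighted median (not the mean). Total weight W = 302; half-weight = 151.
Sort by position and accumulate weight:
  km 0 (Zone V, w=60) → cum 60
  km 4 (Zone IV, w=20) → cum 80
  km 6 (Zone VI, w=70) → cum 150
  km 7 (Zone III, w=70) → cum 220  ≥ 151 → median here
  km 9 (Zone II, w=12) → cum 232
  km 17 (Zone I, w=70) → cum 302
Optimal location: km 7.

x = 7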